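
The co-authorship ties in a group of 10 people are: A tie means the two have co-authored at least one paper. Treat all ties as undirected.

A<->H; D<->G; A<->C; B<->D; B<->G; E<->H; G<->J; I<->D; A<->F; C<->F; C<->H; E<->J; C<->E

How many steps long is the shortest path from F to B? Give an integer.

One shortest route is F – C – E – J – G – B, which uses 5 edges, and at distance 4 from F we only reach {G}, which does not include B. So d(F,B) = 5.

5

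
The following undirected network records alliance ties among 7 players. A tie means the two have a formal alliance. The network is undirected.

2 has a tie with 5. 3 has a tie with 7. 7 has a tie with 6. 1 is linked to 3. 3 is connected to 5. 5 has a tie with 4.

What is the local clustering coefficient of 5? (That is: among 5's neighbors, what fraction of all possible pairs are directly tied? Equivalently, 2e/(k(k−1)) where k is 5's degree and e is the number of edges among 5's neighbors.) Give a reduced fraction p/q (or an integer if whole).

0

5's neighbors: 2, 3, and 4 (k = 3).
Possible neighbor pairs: C(3,2) = 3. Edges among them: none → e = 0.
Clustering(5) = 0/3 = 0.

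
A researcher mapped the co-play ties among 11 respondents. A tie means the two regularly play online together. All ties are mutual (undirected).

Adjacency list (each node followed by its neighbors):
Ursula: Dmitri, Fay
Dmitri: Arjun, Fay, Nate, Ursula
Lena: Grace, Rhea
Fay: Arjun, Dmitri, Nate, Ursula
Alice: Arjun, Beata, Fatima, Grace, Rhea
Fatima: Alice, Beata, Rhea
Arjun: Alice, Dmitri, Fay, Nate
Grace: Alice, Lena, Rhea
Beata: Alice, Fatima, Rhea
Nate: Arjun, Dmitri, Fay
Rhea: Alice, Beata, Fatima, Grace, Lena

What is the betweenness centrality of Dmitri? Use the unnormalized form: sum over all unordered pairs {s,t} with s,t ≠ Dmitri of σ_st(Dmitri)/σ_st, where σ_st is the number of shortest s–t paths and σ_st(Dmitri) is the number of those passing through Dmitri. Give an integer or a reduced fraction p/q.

4

Pairs whose geodesics pass through Dmitri — Fatima–Ursula: 1/2; Grace–Ursula: 1/2; Lena–Ursula: 2/4; Rhea–Ursula: 1/2; Beata–Ursula: 1/2; Alice–Ursula: 1/2; Ursula–Arjun: 1/2; Ursula–Nate: 1/2.
All other pairs contribute 0.
Summing the contributions gives betweenness(Dmitri) = 4.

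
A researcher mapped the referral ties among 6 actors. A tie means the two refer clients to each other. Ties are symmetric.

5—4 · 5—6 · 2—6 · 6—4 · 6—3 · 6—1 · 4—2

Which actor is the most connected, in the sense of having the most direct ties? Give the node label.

Degrees — 1:1, 2:2, 3:1, 4:3, 5:2, 6:5.
The maximum is 5, attained only by 6.

6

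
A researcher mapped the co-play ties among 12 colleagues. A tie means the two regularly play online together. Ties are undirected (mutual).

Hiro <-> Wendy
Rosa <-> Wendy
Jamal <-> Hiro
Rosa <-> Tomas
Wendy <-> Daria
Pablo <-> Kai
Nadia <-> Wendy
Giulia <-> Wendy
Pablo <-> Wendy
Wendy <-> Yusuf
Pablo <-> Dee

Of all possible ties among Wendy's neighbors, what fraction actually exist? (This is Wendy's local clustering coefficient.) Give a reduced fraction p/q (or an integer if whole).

0

Wendy's neighbors: Daria, Giulia, Hiro, Nadia, Pablo, Rosa, and Yusuf (k = 7).
Possible neighbor pairs: C(7,2) = 21. Edges among them: none → e = 0.
Clustering(Wendy) = 0/21 = 0.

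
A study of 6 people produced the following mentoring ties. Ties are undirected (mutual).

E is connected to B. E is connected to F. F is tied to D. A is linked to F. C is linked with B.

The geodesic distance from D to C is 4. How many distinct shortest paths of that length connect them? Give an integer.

The shortest distance is 4, and the only length-4 path is D–F–E–B–C. So there is exactly 1 shortest path.

1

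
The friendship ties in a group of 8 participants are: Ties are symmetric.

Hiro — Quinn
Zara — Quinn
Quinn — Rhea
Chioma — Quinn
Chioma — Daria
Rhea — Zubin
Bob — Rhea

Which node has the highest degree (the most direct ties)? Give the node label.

Degrees — Bob:1, Chioma:2, Daria:1, Hiro:1, Quinn:4, Rhea:3, Zara:1, Zubin:1.
The maximum is 4, attained only by Quinn.

Quinn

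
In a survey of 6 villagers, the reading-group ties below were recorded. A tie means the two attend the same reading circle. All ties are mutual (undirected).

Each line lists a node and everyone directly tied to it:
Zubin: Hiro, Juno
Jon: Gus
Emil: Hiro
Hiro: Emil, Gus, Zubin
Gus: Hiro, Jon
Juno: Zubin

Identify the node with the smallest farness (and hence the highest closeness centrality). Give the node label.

Farness (sum of distances to all others) for each node — Emil:11, Gus:9, Hiro:7, Jon:13, Juno:13, Zubin:9.
The smallest farness is 7, for Hiro, so Hiro has the highest closeness.

Hiro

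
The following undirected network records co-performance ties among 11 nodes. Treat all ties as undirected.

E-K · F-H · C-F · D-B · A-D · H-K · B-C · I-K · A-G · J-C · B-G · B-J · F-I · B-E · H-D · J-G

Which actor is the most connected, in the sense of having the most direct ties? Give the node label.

B

Degrees — A:2, B:5, C:3, D:3, E:2, F:3, G:3, H:3, I:2, J:3, K:3.
The maximum is 5, attained only by B.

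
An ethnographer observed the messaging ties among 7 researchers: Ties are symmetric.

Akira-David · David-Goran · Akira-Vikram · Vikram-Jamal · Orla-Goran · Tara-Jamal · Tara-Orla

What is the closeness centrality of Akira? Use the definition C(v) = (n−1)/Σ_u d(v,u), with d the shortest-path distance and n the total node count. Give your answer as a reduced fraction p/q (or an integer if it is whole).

1/2

Distances from Akira: David:1, Goran:2, Jamal:2, Orla:3, Tara:3, Vikram:1. Sum = 12.
n = 7, so closeness = 6/12 = 1/2.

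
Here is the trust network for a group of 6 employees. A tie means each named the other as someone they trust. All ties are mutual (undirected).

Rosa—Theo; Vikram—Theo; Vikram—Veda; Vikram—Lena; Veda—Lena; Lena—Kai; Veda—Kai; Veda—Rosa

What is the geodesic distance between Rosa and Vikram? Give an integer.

2

One shortest route is Rosa – Veda – Vikram, which uses 2 edges, and Rosa and Vikram are not directly tied, so nothing shorter exists. So d(Rosa,Vikram) = 2.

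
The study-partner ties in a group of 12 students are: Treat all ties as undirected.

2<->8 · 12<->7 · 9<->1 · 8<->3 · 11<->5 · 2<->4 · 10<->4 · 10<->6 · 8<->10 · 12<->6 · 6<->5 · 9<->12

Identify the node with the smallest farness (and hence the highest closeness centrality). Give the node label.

Farness (sum of distances to all others) for each node — 1:44, 2:38, 3:40, 4:32, 5:30, 6:22, 7:36, 8:30, 9:34, 10:24, 11:40, 12:26.
The smallest farness is 22, for 6, so 6 has the highest closeness.

6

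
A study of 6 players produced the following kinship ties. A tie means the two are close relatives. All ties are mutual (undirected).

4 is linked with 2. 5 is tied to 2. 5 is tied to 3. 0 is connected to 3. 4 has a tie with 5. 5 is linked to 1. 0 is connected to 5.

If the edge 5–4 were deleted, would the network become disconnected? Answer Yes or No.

Even without that edge, 5 still reaches 4 via 5 – 2 – 4, so the network stays connected. Not a bridge.

No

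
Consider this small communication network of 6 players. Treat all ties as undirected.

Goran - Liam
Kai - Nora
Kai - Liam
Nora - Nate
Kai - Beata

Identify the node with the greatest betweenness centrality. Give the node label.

Unnormalized betweenness of each node: Beata:0, Goran:0, Kai:8, Liam:4, Nate:0, Nora:4.
Kai has the largest value, 8, making it the main broker — the node through which the most shortest paths run.

Kai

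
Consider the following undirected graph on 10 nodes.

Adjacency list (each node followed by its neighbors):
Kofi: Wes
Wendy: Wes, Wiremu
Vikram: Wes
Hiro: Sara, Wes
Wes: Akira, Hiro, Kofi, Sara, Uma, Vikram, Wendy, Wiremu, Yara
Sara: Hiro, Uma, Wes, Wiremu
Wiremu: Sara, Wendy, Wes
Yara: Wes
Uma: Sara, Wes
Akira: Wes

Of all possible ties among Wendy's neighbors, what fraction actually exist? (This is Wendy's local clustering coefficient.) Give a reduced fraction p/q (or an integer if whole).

Wendy's neighbors: Wes and Wiremu (k = 2).
Possible neighbor pairs: C(2,2) = 1. Edges among them: Wes–Wiremu → e = 1.
Clustering(Wendy) = 1/1.

1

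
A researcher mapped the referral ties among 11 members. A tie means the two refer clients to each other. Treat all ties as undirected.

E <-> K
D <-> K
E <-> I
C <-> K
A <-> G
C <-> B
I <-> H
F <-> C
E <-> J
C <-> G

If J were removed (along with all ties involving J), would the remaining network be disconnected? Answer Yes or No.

No

Even without J, every remaining node can still reach every other (the residual graph is connected), so J is not a cut vertex.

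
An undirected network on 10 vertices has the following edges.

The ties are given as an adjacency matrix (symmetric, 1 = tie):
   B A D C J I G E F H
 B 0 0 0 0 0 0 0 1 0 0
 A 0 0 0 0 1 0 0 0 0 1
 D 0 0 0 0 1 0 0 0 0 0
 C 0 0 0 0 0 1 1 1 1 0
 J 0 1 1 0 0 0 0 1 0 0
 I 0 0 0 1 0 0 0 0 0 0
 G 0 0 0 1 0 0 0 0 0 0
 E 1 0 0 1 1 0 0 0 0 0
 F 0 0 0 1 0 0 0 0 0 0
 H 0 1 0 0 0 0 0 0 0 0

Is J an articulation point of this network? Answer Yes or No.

Yes

Removing J leaves {B, C, E, F, G, and I} with no path to {A and H}, so the network splits into 3 components. J is a cut vertex.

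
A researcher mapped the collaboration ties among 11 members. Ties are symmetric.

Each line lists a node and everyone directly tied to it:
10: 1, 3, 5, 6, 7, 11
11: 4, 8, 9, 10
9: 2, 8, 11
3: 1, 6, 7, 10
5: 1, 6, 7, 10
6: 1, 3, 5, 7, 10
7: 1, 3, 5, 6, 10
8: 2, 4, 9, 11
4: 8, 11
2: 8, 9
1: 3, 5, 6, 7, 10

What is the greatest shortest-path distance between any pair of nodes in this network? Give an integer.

4

Eccentricity of each node (its greatest distance to any other): 1:4, 2:4, 3:4, 4:3, 5:4, 6:4, 7:4, 8:3, 9:3, 10:3, 11:2.
The maximum eccentricity is 4, realized for instance by the pair 2–1 via 2 – 8 – 11 – 10 – 1. So the diameter is 4.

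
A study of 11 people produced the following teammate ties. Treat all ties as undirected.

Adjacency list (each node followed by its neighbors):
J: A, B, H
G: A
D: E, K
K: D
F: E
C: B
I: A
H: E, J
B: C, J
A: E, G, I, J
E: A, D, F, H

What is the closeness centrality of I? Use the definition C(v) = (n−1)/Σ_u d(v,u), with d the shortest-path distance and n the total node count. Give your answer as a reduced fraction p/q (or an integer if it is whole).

10/27

Distances from I: A:1, B:3, C:4, D:3, E:2, F:3, G:2, H:3, J:2, K:4. Sum = 27.
n = 11, so closeness = 10/27.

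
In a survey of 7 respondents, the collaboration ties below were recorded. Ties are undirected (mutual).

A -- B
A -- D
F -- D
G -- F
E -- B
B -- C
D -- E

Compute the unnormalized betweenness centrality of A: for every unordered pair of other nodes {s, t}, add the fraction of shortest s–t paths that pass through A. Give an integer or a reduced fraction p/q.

3

Pairs whose geodesics pass through A — C–F: 1/2; C–D: 1/2; C–G: 1/2; B–F: 1/2; B–D: 1/2; B–G: 1/2.
All other pairs contribute 0.
Summing the contributions gives betweenness(A) = 3.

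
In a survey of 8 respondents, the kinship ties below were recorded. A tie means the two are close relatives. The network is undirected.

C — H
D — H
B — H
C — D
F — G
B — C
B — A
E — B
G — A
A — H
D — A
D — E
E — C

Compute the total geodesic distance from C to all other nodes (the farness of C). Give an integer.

Distances from C: A:2, B:1, D:1, E:1, F:4, G:3, H:1.
Sum = 2 + 1 + 1 + 1 + 4 + 3 + 1 = 13.

13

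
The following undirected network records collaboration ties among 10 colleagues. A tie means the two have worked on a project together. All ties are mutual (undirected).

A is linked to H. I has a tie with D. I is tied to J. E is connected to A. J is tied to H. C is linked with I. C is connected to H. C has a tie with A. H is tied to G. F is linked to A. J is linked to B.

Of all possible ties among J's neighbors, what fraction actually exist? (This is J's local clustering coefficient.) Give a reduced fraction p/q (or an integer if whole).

J's neighbors: B, H, and I (k = 3).
Possible neighbor pairs: C(3,2) = 3. Edges among them: none → e = 0.
Clustering(J) = 0/3 = 0.

0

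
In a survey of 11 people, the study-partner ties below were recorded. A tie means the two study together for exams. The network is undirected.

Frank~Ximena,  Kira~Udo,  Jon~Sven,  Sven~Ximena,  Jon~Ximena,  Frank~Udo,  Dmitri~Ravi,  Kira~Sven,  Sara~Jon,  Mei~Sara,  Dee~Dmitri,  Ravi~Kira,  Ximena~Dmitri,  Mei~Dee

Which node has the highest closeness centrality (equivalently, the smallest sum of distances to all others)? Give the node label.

Farness (sum of distances to all others) for each node — Dee:24, Dmitri:19, Frank:23, Jon:20, Kira:21, Mei:28, Ravi:23, Sara:25, Sven:19, Udo:27, Ximena:17.
The smallest farness is 17, for Ximena, so Ximena has the highest closeness.

Ximena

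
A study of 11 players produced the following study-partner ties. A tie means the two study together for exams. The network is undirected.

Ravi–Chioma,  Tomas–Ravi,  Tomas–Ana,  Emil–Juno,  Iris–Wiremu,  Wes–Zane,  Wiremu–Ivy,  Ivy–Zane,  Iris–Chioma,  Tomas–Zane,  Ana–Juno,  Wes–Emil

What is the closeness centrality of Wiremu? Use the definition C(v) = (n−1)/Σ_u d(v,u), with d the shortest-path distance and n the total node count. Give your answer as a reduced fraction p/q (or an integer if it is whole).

5/14

Distances from Wiremu: Ana:4, Chioma:2, Emil:4, Iris:1, Ivy:1, Juno:5, Ravi:3, Tomas:3, Wes:3, Zane:2. Sum = 28.
n = 11, so closeness = 10/28 = 5/14.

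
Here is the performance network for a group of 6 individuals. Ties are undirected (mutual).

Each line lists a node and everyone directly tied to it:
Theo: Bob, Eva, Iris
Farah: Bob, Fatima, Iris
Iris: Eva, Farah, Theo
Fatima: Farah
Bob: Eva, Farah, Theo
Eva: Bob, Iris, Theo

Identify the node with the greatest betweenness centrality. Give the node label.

Unnormalized betweenness of each node: Bob:2, Eva:1/3, Farah:13/3, Fatima:0, Iris:2, Theo:1/3.
Farah has the largest value, 13/3, making it the main broker — the node through which the most shortest paths run.

Farah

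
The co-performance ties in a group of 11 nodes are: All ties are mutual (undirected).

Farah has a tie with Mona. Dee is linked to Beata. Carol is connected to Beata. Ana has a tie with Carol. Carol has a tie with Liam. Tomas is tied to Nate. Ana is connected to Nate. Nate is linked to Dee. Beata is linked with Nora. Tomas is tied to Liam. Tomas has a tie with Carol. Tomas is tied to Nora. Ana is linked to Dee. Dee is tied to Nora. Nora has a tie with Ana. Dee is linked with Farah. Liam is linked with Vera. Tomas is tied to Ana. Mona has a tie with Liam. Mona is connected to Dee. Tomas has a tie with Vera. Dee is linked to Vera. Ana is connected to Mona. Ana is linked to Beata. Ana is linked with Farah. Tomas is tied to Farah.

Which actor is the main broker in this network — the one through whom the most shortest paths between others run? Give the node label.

Unnormalized betweenness of each node: Ana:67/10, Beata:5/6, Carol:5/3, Dee:7, Farah:8/15, Liam:11/6, Mona:4/3, Nate:1/5, Nora:8/15, Tomas:23/3, Vera:7/10.
Tomas has the largest value, 23/3, making it the main broker — the node through which the most shortest paths run.

Tomas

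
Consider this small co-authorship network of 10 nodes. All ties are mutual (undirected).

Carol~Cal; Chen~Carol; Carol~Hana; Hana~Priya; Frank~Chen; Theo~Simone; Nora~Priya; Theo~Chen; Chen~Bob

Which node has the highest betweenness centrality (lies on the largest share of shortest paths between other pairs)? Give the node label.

Chen

Unnormalized betweenness of each node: Bob:0, Cal:0, Carol:23, Chen:25, Frank:0, Hana:14, Nora:0, Priya:8, Simone:0, Theo:8.
Chen has the largest value, 25, making it the main broker — the node through which the most shortest paths run.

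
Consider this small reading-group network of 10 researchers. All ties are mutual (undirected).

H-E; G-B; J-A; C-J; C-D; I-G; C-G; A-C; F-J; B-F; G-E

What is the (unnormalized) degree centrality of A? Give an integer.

2

A is directly tied to C and J. That is 2 neighbors, so the degree of A is 2.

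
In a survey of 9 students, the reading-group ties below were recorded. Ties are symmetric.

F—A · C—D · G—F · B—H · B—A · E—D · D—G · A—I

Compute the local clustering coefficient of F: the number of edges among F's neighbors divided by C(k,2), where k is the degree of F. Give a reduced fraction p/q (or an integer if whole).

0

F's neighbors: A and G (k = 2).
Possible neighbor pairs: C(2,2) = 1. Edges among them: none → e = 0.
Clustering(F) = 0/1.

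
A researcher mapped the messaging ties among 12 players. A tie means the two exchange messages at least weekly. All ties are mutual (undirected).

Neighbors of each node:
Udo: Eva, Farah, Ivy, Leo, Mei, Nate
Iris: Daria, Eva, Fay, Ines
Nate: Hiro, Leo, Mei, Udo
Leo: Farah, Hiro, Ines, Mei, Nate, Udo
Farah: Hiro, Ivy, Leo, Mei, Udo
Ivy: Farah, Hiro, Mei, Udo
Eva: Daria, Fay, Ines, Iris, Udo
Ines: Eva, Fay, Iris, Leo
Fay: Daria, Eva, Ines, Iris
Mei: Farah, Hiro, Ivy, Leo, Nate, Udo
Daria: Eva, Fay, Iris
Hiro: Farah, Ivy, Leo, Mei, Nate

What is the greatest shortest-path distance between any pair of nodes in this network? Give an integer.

4

Eccentricity of each node (its greatest distance to any other): Daria:4, Eva:3, Farah:3, Fay:3, Hiro:4, Ines:3, Iris:3, Ivy:3, Leo:3, Mei:3, Nate:3, Udo:2.
The maximum eccentricity is 4, realized for instance by the pair Hiro–Daria via Hiro – Farah – Udo – Eva – Daria. So the diameter is 4.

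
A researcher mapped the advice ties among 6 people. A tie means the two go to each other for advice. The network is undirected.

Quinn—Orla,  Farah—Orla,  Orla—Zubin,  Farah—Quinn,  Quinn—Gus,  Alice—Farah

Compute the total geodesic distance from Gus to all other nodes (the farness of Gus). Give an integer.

Distances from Gus: Alice:3, Farah:2, Orla:2, Quinn:1, Zubin:3.
Sum = 3 + 2 + 2 + 1 + 3 = 11.

11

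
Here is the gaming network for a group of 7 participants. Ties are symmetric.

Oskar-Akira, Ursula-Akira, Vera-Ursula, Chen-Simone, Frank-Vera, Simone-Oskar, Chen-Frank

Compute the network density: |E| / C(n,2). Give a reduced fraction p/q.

There are 7 edges and 7 nodes, so the maximum possible is C(7,2) = 21.
Density = 7/21 = 1/3.

1/3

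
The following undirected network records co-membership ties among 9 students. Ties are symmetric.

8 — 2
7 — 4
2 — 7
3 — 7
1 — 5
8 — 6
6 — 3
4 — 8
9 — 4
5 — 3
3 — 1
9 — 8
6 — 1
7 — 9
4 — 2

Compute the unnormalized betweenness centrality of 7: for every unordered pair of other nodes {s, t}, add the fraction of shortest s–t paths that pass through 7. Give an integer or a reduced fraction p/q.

Pairs whose geodesics pass through 7 — 3–9: 1; 3–4: 1; 3–2: 1; 5–9: 1; 5–4: 1; 5–2: 1; 1–9: 1/2; 1–4: 1/2; 1–2: 1/2; 9–2: 1/3.
All other pairs contribute 0.
Summing the contributions gives betweenness(7) = 47/6.

47/6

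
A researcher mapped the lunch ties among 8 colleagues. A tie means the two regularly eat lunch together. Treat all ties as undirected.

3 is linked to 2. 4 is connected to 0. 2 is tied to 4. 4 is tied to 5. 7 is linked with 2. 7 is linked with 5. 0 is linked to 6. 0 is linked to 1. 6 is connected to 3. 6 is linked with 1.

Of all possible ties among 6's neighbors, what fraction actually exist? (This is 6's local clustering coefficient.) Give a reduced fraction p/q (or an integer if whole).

6's neighbors: 0, 1, and 3 (k = 3).
Possible neighbor pairs: C(3,2) = 3. Edges among them: 0–1 → e = 1.
Clustering(6) = 1/3.

1/3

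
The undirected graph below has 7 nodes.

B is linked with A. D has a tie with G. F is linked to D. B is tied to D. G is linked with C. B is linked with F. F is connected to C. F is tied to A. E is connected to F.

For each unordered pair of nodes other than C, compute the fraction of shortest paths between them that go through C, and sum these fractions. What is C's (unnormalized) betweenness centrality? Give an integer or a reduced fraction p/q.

4/3

Pairs whose geodesics pass through C — A–G: 1/3; G–E: 1/2; G–F: 1/2.
All other pairs contribute 0.
Summing the contributions gives betweenness(C) = 4/3.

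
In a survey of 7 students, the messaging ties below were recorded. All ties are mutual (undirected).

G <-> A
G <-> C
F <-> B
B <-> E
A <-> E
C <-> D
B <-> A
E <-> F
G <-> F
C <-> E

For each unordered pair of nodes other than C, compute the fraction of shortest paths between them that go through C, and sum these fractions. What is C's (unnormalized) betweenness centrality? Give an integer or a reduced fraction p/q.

16/3

Pairs whose geodesics pass through C — F–D: 2/2; A–D: 2/2; B–D: 1; E–G: 1/3; E–D: 1; G–D: 1.
All other pairs contribute 0.
Summing the contributions gives betweenness(C) = 16/3.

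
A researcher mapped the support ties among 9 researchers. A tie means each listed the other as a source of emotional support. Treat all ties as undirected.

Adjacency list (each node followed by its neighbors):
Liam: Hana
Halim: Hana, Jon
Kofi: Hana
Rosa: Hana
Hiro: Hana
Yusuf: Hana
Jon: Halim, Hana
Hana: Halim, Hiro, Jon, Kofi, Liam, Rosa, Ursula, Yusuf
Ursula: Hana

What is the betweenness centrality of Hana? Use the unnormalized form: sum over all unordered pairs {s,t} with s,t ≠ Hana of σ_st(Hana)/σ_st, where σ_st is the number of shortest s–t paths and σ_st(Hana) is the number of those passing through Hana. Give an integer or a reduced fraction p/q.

Pairs whose geodesics pass through Hana — Liam–Yusuf: 1; Liam–Rosa: 1; Liam–Kofi: 1; Liam–Halim: 1; Liam–Jon: 1; Liam–Ursula: 1; Liam–Hiro: 1; Yusuf–Rosa: 1; Yusuf–Kofi: 1; Yusuf–Halim: 1; Yusuf–Jon: 1; Yusuf–Ursula: 1; Yusuf–Hiro: 1; Rosa–Kofi: 1 … (+13 more pairs).
All other pairs contribute 0.
Summing the contributions gives betweenness(Hana) = 27.

27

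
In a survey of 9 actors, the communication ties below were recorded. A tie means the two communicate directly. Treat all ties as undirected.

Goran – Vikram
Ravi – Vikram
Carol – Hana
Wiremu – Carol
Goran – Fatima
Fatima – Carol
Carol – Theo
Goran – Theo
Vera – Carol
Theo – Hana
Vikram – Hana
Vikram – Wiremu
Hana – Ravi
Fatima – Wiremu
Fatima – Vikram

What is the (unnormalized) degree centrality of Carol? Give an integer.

Carol is directly tied to Fatima, Hana, Theo, Vera, and Wiremu. That is 5 neighbors, so the degree of Carol is 5.

5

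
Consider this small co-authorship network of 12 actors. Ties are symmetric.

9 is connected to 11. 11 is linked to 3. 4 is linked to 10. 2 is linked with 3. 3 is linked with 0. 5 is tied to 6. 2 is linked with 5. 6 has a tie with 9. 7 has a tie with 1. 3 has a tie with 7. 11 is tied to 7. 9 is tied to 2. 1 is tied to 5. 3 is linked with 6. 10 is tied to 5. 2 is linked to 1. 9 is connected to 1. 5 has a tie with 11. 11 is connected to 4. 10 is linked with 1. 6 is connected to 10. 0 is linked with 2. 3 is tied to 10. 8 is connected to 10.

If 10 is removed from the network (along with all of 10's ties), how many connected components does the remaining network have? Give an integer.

2

Without 10, the remaining ties split the others into: {0, 1, 2, 3, 4, 5, 6, 7, 9, 11}; {8}.
That's 2 separate components.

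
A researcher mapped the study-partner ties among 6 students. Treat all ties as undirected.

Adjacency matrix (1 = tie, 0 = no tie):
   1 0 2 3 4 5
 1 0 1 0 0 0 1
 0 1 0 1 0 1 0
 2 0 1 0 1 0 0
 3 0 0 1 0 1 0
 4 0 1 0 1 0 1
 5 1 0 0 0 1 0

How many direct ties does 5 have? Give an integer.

5 is directly tied to 1 and 4. That is 2 neighbors, so the degree of 5 is 2.

2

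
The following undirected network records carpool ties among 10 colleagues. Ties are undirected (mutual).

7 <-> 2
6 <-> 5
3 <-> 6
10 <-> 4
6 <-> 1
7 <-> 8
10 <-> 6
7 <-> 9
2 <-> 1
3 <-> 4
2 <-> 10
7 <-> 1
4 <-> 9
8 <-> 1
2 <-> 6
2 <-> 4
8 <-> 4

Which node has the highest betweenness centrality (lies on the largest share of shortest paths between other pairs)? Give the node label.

Unnormalized betweenness of each node: 1:59/15, 2:26/5, 3:16/15, 4:122/15, 5:0, 6:109/10, 7:47/15, 8:31/30, 9:8/15, 10:16/15.
6 has the largest value, 109/10, making it the main broker — the node through which the most shortest paths run.

6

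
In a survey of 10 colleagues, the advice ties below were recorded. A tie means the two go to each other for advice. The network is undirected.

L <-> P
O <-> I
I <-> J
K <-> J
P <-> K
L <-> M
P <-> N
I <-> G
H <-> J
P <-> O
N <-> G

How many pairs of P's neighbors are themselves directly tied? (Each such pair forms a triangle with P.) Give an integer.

P's neighbors are K, L, N, and O, but none of them are tied to each other, so no triangle contains P.

0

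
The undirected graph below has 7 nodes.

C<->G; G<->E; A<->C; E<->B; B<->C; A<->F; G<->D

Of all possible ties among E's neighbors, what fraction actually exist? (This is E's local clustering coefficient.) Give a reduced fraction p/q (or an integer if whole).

0

E's neighbors: B and G (k = 2).
Possible neighbor pairs: C(2,2) = 1. Edges among them: none → e = 0.
Clustering(E) = 0/1.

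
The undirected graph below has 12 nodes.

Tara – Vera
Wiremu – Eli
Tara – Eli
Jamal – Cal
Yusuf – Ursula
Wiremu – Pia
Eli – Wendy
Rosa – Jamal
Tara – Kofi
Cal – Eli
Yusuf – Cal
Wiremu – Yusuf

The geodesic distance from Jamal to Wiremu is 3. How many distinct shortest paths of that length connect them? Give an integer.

2

The shortest distance is 3. The length-3 paths are: Jamal–Cal–Eli–Wiremu; Jamal–Cal–Yusuf–Wiremu.
That gives 2 distinct shortest paths.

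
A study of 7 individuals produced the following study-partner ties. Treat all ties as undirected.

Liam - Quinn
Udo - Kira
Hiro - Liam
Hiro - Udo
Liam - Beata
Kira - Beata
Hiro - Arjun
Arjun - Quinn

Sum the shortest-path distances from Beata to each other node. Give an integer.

Distances from Beata: Arjun:3, Hiro:2, Kira:1, Liam:1, Quinn:2, Udo:2.
Sum = 3 + 2 + 1 + 1 + 2 + 2 = 11.

11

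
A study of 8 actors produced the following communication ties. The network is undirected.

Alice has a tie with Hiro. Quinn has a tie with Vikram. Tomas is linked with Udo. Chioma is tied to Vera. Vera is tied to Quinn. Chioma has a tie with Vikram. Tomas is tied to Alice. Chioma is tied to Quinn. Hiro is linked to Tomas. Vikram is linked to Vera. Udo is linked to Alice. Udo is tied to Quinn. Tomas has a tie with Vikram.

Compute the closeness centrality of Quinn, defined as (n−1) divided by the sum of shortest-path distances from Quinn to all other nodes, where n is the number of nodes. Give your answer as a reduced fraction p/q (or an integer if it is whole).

Distances from Quinn: Alice:2, Chioma:1, Hiro:3, Tomas:2, Udo:1, Vera:1, Vikram:1. Sum = 11.
n = 8, so closeness = 7/11.

7/11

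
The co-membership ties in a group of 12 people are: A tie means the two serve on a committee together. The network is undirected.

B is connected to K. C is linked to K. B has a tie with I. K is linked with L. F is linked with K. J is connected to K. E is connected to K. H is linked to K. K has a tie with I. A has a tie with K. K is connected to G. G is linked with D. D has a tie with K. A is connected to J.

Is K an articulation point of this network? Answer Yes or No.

Yes

Removing K leaves {L} with no path to {E}, so the network splits into 8 components. K is a cut vertex.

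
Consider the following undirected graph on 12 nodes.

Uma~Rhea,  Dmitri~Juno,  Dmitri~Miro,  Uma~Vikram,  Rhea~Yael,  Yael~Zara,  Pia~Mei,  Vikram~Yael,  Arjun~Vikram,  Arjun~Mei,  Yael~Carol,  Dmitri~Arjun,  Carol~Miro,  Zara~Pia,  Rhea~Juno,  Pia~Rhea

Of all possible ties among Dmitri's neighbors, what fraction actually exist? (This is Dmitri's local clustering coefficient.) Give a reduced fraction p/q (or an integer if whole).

0

Dmitri's neighbors: Arjun, Juno, and Miro (k = 3).
Possible neighbor pairs: C(3,2) = 3. Edges among them: none → e = 0.
Clustering(Dmitri) = 0/3 = 0.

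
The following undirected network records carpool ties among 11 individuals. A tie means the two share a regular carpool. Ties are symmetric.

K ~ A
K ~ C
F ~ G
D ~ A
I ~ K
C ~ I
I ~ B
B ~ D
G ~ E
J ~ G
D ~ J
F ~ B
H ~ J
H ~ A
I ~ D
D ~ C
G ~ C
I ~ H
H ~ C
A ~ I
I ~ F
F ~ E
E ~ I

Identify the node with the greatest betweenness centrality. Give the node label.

I

Unnormalized betweenness of each node: A:101/84, B:1/2, C:117/28, D:179/42, E:11/24, F:47/24, G:73/21, H:95/42, I:2323/168, J:3/2, K:3/8.
I has the largest value, 2323/168, making it the main broker — the node through which the most shortest paths run.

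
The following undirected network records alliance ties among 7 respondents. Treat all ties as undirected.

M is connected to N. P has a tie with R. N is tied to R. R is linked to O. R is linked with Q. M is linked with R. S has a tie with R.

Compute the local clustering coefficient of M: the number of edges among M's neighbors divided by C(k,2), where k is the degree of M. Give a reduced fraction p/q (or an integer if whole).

M's neighbors: N and R (k = 2).
Possible neighbor pairs: C(2,2) = 1. Edges among them: N–R → e = 1.
Clustering(M) = 1/1.

1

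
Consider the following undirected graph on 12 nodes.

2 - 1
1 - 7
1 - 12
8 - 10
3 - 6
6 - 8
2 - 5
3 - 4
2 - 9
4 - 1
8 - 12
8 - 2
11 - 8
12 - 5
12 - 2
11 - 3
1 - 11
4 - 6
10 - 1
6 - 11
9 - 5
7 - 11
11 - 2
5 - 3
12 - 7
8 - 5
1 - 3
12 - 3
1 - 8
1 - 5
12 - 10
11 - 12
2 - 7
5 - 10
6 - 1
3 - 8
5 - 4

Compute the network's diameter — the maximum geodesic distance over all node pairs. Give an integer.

3

Eccentricity of each node (its greatest distance to any other): 1:2, 2:2, 3:2, 4:2, 5:2, 6:3, 7:2, 8:2, 9:3, 10:2, 11:2, 12:2.
The maximum eccentricity is 3, realized for instance by the pair 6–9 via 6 – 8 – 5 – 9. So the diameter is 3.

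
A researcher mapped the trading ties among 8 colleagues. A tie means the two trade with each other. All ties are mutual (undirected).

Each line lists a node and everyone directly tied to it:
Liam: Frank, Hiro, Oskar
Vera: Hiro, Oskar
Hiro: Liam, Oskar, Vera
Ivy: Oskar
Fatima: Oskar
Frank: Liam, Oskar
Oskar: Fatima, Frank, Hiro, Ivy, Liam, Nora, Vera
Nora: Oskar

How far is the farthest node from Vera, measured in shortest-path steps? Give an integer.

2

Distances from Vera: Fatima:2, Frank:2, Hiro:1, Ivy:2, Liam:2, Nora:2, Oskar:1.
The largest is 2 (to Ivy, Fatima, Nora, Liam, and Frank), so the eccentricity of Vera is 2.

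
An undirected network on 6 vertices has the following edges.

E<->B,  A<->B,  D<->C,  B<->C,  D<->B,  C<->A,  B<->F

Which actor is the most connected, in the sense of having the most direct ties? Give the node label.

B

Degrees — A:2, B:5, C:3, D:2, E:1, F:1.
The maximum is 5, attained only by B.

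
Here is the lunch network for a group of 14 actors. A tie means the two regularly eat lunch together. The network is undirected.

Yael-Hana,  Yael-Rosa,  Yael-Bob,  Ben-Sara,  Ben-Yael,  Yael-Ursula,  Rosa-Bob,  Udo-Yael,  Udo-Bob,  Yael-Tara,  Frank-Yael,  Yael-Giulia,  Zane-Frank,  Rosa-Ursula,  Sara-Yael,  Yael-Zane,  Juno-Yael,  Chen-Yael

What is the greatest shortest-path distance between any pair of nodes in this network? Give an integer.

Eccentricity of each node (its greatest distance to any other): Ben:2, Bob:2, Chen:2, Frank:2, Giulia:2, Hana:2, Juno:2, Rosa:2, Sara:2, Tara:2, Udo:2, Ursula:2, Yael:1, Zane:2.
The maximum eccentricity is 2, realized for instance by the pair Udo–Chen via Udo – Yael – Chen. So the diameter is 2.

2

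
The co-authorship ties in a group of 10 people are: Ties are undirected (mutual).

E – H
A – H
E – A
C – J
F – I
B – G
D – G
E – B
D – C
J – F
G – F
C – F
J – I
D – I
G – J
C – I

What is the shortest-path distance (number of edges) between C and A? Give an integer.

One shortest route is C – J – G – B – E – A, which uses 5 edges, and at distance 4 from C we only reach {E}, which does not include A. So d(C,A) = 5.

5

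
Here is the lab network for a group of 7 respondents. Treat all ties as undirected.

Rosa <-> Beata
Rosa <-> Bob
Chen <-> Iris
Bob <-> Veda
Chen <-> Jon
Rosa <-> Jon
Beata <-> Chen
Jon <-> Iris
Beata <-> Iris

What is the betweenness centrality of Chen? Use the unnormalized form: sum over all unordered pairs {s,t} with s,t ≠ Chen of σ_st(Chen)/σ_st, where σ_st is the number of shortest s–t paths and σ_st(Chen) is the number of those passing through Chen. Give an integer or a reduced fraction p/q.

Pairs whose geodesics pass through Chen — Jon–Beata: 1/3.
All other pairs contribute 0.
Summing the contributions gives betweenness(Chen) = 1/3.

1/3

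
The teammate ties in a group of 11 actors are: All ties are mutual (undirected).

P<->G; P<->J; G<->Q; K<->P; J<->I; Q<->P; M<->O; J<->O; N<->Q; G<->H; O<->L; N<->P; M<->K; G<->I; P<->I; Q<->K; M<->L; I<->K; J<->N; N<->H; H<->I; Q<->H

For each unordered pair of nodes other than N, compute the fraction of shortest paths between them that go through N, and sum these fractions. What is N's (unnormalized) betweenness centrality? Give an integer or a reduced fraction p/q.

7/3

Pairs whose geodesics pass through N — O–H: 1/2; O–Q: 1/3; L–H: 1/4; P–H: 1/4; H–J: 1/2; J–Q: 1/2.
All other pairs contribute 0.
Summing the contributions gives betweenness(N) = 7/3.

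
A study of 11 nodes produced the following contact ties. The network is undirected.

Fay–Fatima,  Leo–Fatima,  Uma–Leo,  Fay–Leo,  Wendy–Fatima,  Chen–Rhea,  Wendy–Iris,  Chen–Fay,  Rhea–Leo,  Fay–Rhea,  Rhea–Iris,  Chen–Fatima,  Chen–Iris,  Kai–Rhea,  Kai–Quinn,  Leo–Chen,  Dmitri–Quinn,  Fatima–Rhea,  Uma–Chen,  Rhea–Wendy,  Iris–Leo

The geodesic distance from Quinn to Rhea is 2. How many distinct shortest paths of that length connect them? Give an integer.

1

The shortest distance is 2, and the only length-2 path is Quinn–Kai–Rhea. So there is exactly 1 shortest path.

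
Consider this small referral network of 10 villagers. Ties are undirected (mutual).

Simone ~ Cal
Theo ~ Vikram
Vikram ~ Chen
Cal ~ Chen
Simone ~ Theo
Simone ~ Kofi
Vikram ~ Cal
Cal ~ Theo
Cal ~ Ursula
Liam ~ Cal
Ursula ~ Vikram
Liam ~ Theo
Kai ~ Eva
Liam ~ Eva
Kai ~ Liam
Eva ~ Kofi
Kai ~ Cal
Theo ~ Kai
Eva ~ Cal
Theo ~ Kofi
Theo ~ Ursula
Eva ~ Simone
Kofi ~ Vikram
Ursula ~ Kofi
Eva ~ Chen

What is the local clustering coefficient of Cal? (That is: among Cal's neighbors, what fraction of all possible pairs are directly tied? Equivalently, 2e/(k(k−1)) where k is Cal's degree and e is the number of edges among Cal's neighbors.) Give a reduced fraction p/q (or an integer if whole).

3/7

Cal's neighbors: Chen, Eva, Kai, Liam, Simone, Theo, Ursula, and Vikram (k = 8).
Possible neighbor pairs: C(8,2) = 28. Edges among them: Chen–Eva, Chen–Vikram, Eva–Kai, Eva–Liam, Eva–Simone, Kai–Liam, Kai–Theo, Liam–Theo, Simone–Theo, Theo–Ursula, Theo–Vikram, Ursula–Vikram → e = 12.
Clustering(Cal) = 12/28 = 3/7.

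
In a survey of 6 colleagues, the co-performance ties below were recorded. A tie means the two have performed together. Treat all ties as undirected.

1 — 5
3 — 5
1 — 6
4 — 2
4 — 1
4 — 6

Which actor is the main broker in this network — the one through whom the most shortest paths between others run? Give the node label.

1

Unnormalized betweenness of each node: 1:6, 2:0, 3:0, 4:4, 5:4, 6:0.
1 has the largest value, 6, making it the main broker — the node through which the most shortest paths run.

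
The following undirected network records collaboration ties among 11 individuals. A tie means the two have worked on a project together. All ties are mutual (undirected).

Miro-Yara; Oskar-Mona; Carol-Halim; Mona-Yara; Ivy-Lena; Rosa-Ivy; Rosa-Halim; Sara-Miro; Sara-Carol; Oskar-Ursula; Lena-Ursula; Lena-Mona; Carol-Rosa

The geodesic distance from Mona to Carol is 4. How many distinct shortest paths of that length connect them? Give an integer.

The shortest distance is 4. The length-4 paths are: Mona–Lena–Ivy–Rosa–Carol; Mona–Yara–Miro–Sara–Carol.
That gives 2 distinct shortest paths.

2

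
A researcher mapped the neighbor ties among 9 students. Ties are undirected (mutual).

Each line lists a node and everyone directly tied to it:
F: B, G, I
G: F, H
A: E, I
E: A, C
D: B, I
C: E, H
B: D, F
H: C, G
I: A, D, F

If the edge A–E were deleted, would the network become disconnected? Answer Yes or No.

No

Even without that edge, A still reaches E via A – I – F – G – H – C – E, so the network stays connected. Not a bridge.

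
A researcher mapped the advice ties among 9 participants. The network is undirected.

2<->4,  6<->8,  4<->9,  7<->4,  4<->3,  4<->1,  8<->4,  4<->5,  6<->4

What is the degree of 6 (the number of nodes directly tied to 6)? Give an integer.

6 is directly tied to 4 and 8. That is 2 neighbors, so the degree of 6 is 2.

2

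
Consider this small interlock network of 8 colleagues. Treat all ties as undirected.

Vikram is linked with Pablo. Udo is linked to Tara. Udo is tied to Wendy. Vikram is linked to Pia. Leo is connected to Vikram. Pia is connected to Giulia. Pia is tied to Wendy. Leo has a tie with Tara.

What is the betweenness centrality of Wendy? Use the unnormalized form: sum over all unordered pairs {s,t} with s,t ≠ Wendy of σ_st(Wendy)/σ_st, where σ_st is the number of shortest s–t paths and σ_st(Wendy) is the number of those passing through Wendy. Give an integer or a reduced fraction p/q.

4

Pairs whose geodesics pass through Wendy — Pia–Tara: 1/2; Pia–Udo: 1; Giulia–Tara: 1/2; Giulia–Udo: 1; Vikram–Udo: 1/2; Pablo–Udo: 1/2.
All other pairs contribute 0.
Summing the contributions gives betweenness(Wendy) = 4.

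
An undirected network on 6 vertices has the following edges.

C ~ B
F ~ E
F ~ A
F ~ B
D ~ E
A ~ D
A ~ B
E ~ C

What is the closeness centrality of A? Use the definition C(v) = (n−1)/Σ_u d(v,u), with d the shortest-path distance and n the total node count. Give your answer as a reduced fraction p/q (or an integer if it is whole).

5/7

Distances from A: B:1, C:2, D:1, E:2, F:1. Sum = 7.
n = 6, so closeness = 5/7.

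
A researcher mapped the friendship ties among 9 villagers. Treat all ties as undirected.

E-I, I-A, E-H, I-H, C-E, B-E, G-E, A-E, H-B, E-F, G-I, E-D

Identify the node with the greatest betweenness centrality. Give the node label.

E

Unnormalized betweenness of each node: A:0, B:0, C:0, D:0, E:22, F:0, G:0, H:1/2, I:3/2.
E has the largest value, 22, making it the main broker — the node through which the most shortest paths run.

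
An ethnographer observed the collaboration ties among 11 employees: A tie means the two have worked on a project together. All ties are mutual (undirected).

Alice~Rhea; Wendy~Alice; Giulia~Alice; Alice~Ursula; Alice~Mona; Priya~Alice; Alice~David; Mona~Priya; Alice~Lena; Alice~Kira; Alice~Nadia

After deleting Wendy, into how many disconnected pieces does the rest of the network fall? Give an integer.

1

Wendy's neighbors (Alice) remain reachable from one another through other ties, so the rest of the network stays in one piece.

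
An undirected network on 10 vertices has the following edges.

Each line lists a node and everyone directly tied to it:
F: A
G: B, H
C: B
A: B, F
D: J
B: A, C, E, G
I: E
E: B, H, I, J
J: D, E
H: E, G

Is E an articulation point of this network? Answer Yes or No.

Removing E leaves {A, B, C, F, G, and H} with no path to {D and J}, so the network splits into 3 components. E is a cut vertex.

Yes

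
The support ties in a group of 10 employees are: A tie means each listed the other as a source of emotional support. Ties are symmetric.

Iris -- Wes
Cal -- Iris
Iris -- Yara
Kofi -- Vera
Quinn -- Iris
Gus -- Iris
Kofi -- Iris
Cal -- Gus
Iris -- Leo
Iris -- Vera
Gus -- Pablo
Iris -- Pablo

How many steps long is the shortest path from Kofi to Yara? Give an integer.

2

One shortest route is Kofi – Iris – Yara, which uses 2 edges, and Kofi and Yara are not directly tied, so nothing shorter exists. So d(Kofi,Yara) = 2.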